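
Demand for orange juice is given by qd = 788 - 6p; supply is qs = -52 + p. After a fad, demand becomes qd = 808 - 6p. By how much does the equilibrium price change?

Original equilibrium: p* = 120, q* = 68.
New equilibrium: 808 - 6p = -52 + p, so 860 = 7p and p' = 860/7; q' = 808 − 6(860/7) = 496/7.
Change in price: 860/7 − 120 = 20/7.

Δp = 20/7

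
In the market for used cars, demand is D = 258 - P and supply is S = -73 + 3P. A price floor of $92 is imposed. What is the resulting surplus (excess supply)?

Equilibrium price would be P* = 82.75, so the floor at 92 binds.
At P = 92: D = 166, S = 203.
Surplus = 203 − 166 = 37.

Surplus = 37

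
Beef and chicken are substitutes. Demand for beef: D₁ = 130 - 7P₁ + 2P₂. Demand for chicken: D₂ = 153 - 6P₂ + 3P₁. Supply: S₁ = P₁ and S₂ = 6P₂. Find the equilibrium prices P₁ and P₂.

P₁ = 311/15, P₂ = 269/15

Market 1: 130 - 7P₁ + 2P₂ = P₁ → 8P₁ - 2P₂ = 130.
Market 2: 12P₂ - 3P₁ = 153.
Eliminating P₂: 12×(1) + 2×(2) gives 90P₁ = 1866, so P₁ = 311/15.
Back-substitute into (2): P₂ = (153 + 3×311/15) / 12 = 269/15.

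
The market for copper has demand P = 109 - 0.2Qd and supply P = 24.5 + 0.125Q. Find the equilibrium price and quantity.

Set the two price expressions equal: 109 - 0.2Q = 24.5 + 0.125Q.
84.5 = 0.325Q, so Q* = 260.
P* = 109 − (0.2)(260) = 57.

P* = 57, Q* = 260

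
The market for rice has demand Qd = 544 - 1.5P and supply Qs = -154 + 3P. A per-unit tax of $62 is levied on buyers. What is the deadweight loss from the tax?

Pre-tax equilibrium: P* = 1396/9, Q* = 934/3.
Tax on buyers shifts demand to Qd = 544 − 1.5(P + 62) = 451 - 1.5P.
451 - 1.5P = -154 + 3P gives seller price Ps = 1210/9; buyers pay Pb = 1210/9 + 62 = 1768/9.
New quantity: Q = 544 − 1.5(1768/9) = 748/3.
DWL = ½ × 62 × (934/3 − 748/3) = 1922.

Deadweight loss = 1922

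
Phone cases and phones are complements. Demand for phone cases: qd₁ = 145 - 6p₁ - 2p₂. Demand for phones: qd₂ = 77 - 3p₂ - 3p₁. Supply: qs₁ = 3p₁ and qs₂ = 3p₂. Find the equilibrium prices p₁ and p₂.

p₁ = 179/12, p₂ = 5.375

Market 1: 145 - 6p₁ - 2p₂ = 3p₁ → 9p₁ + 2p₂ = 145.
Market 2: 6p₂ + 3p₁ = 77.
Eliminating p₂: 6×(1) − 2×(2) gives 48p₁ = 716, so p₁ = 179/12.
Back-substitute into (2): p₂ = (77 − 3×179/12) / 6 = 5.375.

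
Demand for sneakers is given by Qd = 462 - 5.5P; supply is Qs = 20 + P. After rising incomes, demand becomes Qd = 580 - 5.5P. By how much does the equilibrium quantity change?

ΔQ = 236/13

Original equilibrium: P* = 68, Q* = 88.
New equilibrium: 580 - 5.5P = 20 + P, so 560 = 6.5P and P' = 1120/13; Q' = 580 − 5.5(1120/13) = 1380/13.
Change in quantity: 1380/13 − 88 = 236/13.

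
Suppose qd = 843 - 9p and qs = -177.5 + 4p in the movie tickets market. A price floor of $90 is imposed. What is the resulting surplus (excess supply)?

Equilibrium price would be p* = 78.5, so the floor at 90 binds.
At p = 90: qd = 33, qs = 182.5.
Surplus = 182.5 − 33 = 149.5.

Surplus = 149.5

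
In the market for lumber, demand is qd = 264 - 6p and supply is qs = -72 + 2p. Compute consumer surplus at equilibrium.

Consumer surplus = 12

Equilibrium: 264 - 6p = -72 + 2p gives p* = 42, q* = 12.
Demand choke price (qd = 0): p = 44.
CS = ½(44 − 42)(12) = 12.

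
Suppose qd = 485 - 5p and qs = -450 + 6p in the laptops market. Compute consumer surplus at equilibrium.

Equilibrium: 485 - 5p = -450 + 6p gives p* = 85, q* = 60.
Demand choke price (qd = 0): p = 97.
CS = ½(97 − 85)(60) = 360.

Consumer surplus = 360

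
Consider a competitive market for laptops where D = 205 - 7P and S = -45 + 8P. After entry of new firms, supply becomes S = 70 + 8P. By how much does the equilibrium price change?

ΔP = -23/3

Original equilibrium: P* = 50/3, Q* = 265/3.
New equilibrium: 205 - 7P = 70 + 8P, so 135 = 15P and P' = 9; Q' = 205 − 7(9) = 142.
Change in price: 9 − 50/3 = -23/3.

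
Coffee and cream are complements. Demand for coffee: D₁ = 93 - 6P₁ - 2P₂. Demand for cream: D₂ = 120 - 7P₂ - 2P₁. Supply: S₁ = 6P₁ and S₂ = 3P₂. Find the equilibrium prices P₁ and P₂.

P₁ = 345/58, P₂ = 627/58

Market 1: 93 - 6P₁ - 2P₂ = 6P₁ → 12P₁ + 2P₂ = 93.
Market 2: 10P₂ + 2P₁ = 120.
Eliminating P₂: 10×(1) − 2×(2) gives 116P₁ = 690, so P₁ = 345/58.
Back-substitute into (2): P₂ = (120 − 2×345/58) / 10 = 627/58.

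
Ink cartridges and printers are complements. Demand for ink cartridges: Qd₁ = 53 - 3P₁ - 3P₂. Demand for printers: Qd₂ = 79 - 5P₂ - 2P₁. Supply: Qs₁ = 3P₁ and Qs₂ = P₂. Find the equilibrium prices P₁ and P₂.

Market 1: 53 - 3P₁ - 3P₂ = 3P₁ → 6P₁ + 3P₂ = 53.
Market 2: 6P₂ + 2P₁ = 79.
Eliminating P₂: 6×(1) − 3×(2) gives 30P₁ = 81, so P₁ = 2.7.
Back-substitute into (2): P₂ = (79 − 2×2.7) / 6 = 184/15.

P₁ = 2.7, P₂ = 184/15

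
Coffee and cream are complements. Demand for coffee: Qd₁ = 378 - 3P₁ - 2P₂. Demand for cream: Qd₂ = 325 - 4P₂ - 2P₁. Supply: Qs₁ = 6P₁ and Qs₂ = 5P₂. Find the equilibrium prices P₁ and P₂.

P₁ = 2752/77, P₂ = 2169/77

Market 1: 378 - 3P₁ - 2P₂ = 6P₁ → 9P₁ + 2P₂ = 378.
Market 2: 9P₂ + 2P₁ = 325.
Eliminating P₂: 9×(1) − 2×(2) gives 77P₁ = 2752, so P₁ = 2752/77.
Back-substitute into (2): P₂ = (325 − 2×2752/77) / 9 = 2169/77.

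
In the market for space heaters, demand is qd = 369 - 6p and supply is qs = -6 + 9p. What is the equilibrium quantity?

q* = 219

Set qd = qs: 369 - 6p = -6 + 9p.
375 = 15p, so p* = 25.
q* = 369 − 6(25) = 219.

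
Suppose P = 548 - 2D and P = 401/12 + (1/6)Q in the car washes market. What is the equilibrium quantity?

Q* = 237.5

Set the two price expressions equal: 548 - 2Q = 401/12 + (1/6)Q.
6175/12 = (13/6)Q, so Q* = 237.5.
P* = 548 − (2)(237.5) = 73.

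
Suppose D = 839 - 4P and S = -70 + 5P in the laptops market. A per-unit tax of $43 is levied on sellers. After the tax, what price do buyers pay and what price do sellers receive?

Buyers pay 1124/9, sellers receive 737/9

Pre-tax equilibrium: P* = 101, Q* = 435.
Tax on sellers shifts supply to S = -70 + 5(P − 43) = -285 + 5P.
839 - 4P = -285 + 5P gives buyer price Pb = 1124/9; sellers receive Ps = 1124/9 − 43 = 737/9.
New quantity: Q = 839 − 4(1124/9) = 3055/9.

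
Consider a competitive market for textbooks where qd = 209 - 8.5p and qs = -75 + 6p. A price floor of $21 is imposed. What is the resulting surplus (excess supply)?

Surplus = 20.5

Equilibrium price would be p* = 568/29, so the floor at 21 binds.
At p = 21: qd = 30.5, qs = 51.
Surplus = 51 − 30.5 = 20.5.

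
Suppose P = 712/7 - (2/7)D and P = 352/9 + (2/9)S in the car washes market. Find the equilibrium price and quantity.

P* = 66.5, Q* = 123.25

Set the two price expressions equal: 712/7 - (2/7)Q = 352/9 + (2/9)Q.
3944/63 = (32/63)Q, so Q* = 123.25.
P* = 712/7 − (2/7)(123.25) = 66.5.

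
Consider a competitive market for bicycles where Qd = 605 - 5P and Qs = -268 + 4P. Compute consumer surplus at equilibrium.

Equilibrium: 605 - 5P = -268 + 4P gives P* = 97, Q* = 120.
Demand choke price (Qd = 0): P = 121.
CS = ½(121 − 97)(120) = 1440.

Consumer surplus = 1440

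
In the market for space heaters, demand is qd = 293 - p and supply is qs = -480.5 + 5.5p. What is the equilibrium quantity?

q* = 174

Set qd = qs: 293 - p = -480.5 + 5.5p.
773.5 = 6.5p, so p* = 119.
q* = 293 − 1(119) = 174.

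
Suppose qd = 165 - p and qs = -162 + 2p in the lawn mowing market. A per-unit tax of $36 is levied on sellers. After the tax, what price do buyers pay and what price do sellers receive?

Buyers pay $133, sellers receive $97

Pre-tax equilibrium: p* = 109, q* = 56.
Tax on sellers shifts supply to qs = -162 + 2(p − 36) = -234 + 2p.
165 - p = -234 + 2p gives buyer price pb = 133; sellers receive ps = 133 − 36 = 97.
New quantity: q = 165 − 1(133) = 32.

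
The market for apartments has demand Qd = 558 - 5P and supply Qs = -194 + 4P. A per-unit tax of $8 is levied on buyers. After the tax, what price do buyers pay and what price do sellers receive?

Buyers pay 784/9, sellers receive 712/9

Pre-tax equilibrium: P* = 752/9, Q* = 1262/9.
Tax on buyers shifts demand to Qd = 558 − 5(P + 8) = 518 - 5P.
518 - 5P = -194 + 4P gives seller price Ps = 712/9; buyers pay Pb = 712/9 + 8 = 784/9.
New quantity: Q = 558 − 5(784/9) = 1102/9.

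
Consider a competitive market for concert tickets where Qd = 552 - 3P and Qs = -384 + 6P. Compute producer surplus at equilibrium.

Equilibrium: 552 - 3P = -384 + 6P gives P* = 104, Q* = 240.
Supply starts at P = 64 (where Qs = 0).
PS = ½(104 − 64)(240) = 4800.

Producer surplus = 4800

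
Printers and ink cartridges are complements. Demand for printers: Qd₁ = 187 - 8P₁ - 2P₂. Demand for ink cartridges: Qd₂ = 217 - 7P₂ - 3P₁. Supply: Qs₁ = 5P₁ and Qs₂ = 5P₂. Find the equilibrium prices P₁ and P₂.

Market 1: 187 - 8P₁ - 2P₂ = 5P₁ → 13P₁ + 2P₂ = 187.
Market 2: 12P₂ + 3P₁ = 217.
Eliminating P₂: 12×(1) − 2×(2) gives 150P₁ = 1810, so P₁ = 181/15.
Back-substitute into (2): P₂ = (217 − 3×181/15) / 12 = 226/15.

P₁ = 181/15, P₂ = 226/15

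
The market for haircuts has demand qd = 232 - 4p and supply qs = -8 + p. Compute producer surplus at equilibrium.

Equilibrium: 232 - 4p = -8 + p gives p* = 48, q* = 40.
Supply starts at p = 8 (where qs = 0).
PS = ½(48 − 8)(40) = 800.

Producer surplus = 800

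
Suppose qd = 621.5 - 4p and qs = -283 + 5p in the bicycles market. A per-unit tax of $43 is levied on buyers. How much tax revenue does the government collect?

Pre-tax equilibrium: p* = 100.5, q* = 219.5.
Tax on buyers shifts demand to qd = 621.5 − 4(p + 43) = 449.5 - 4p.
449.5 - 4p = -283 + 5p gives seller price ps = 1465/18; buyers pay pb = 1465/18 + 43 = 2239/18.
New quantity: q = 621.5 − 4(2239/18) = 2231/18.
Revenue = 43 × 2231/18 = 95933/18.

Tax revenue = 95933/18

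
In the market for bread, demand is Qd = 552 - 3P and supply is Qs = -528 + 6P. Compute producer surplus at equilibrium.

Producer surplus = 3072

Equilibrium: 552 - 3P = -528 + 6P gives P* = 120, Q* = 192.
Supply starts at P = 88 (where Qs = 0).
PS = ½(120 − 88)(192) = 3072.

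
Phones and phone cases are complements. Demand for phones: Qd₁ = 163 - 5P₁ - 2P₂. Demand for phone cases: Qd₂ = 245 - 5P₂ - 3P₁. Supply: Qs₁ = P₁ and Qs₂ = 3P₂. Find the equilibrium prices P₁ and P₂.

P₁ = 407/21, P₂ = 327/14

Market 1: 163 - 5P₁ - 2P₂ = P₁ → 6P₁ + 2P₂ = 163.
Market 2: 8P₂ + 3P₁ = 245.
Eliminating P₂: 8×(1) − 2×(2) gives 42P₁ = 814, so P₁ = 407/21.
Back-substitute into (2): P₂ = (245 − 3×407/21) / 8 = 327/14.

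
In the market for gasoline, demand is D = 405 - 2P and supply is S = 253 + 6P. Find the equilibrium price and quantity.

Set D = S: 405 - 2P = 253 + 6P.
152 = 8P, so P* = 19.
Q* = 405 − 2(19) = 367.

P* = 19, Q* = 367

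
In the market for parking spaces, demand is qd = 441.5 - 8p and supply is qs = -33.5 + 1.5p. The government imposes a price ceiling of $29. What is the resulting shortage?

Equilibrium price would be p* = 50, so the ceiling at 29 binds.
At p = 29: qd = 441.5 − 8(29) = 209.5, qs = -33.5 + 1.5(29) = 10.
Shortage = 209.5 − 10 = 199.5.

Shortage = 199.5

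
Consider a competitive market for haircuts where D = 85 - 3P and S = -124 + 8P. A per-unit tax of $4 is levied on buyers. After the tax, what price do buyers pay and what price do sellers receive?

Buyers pay 241/11, sellers receive 197/11

Pre-tax equilibrium: P* = 19, Q* = 28.
Tax on buyers shifts demand to D = 85 − 3(P + 4) = 73 - 3P.
73 - 3P = -124 + 8P gives seller price Ps = 197/11; buyers pay Pb = 197/11 + 4 = 241/11.
New quantity: Q = 85 − 3(241/11) = 212/11.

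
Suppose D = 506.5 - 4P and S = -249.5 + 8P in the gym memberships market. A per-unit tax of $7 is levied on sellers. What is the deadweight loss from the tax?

Deadweight loss = 196/3

Pre-tax equilibrium: P* = 63, Q* = 254.5.
Tax on sellers shifts supply to S = -249.5 + 8(P − 7) = -305.5 + 8P.
506.5 - 4P = -305.5 + 8P gives buyer price Pb = 203/3; sellers receive Ps = 203/3 − 7 = 182/3.
New quantity: Q = 506.5 − 4(203/3) = 1415/6.
DWL = ½ × 7 × (254.5 − 1415/6) = 196/3.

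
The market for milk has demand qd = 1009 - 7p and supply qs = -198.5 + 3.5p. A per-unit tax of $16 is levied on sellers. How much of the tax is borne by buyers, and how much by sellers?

Buyers bear 16/3, sellers bear 32/3

Pre-tax equilibrium: p* = 115, q* = 204.
Tax on sellers shifts supply to qs = -198.5 + 3.5(p − 16) = -254.5 + 3.5p.
1009 - 7p = -254.5 + 3.5p gives buyer price pb = 361/3; sellers receive ps = 361/3 − 16 = 313/3.
New quantity: q = 1009 − 7(361/3) = 500/3.
Buyer burden = 361/3 − 115 = 16/3; seller burden = 115 − 313/3 = 32/3.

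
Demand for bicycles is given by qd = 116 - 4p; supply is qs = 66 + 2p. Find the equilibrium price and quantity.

Set qd = qs: 116 - 4p = 66 + 2p.
50 = 6p, so p* = 25/3.
q* = 116 − 4(25/3) = 248/3.

p* = 25/3, q* = 248/3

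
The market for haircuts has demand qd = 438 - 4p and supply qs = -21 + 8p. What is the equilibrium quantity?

Set qd = qs: 438 - 4p = -21 + 8p.
459 = 12p, so p* = 38.25.
q* = 438 − 4(38.25) = 285.

q* = 285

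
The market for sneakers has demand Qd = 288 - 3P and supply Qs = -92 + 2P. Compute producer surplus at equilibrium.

Producer surplus = 900

Equilibrium: 288 - 3P = -92 + 2P gives P* = 76, Q* = 60.
Supply starts at P = 46 (where Qs = 0).
PS = ½(76 − 46)(60) = 900.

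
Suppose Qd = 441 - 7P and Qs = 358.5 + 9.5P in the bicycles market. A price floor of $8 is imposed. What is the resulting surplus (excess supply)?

Equilibrium price would be P* = 5, so the floor at 8 binds.
At P = 8: Qd = 385, Qs = 434.5.
Surplus = 434.5 − 385 = 49.5.

Surplus = 49.5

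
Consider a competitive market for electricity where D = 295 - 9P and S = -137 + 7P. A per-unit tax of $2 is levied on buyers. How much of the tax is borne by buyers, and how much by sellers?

Pre-tax equilibrium: P* = 27, Q* = 52.
Tax on buyers shifts demand to D = 295 − 9(P + 2) = 277 - 9P.
277 - 9P = -137 + 7P gives seller price Ps = 25.875; buyers pay Pb = 25.875 + 2 = 27.875.
New quantity: Q = 295 − 9(27.875) = 44.125.
Buyer burden = 27.875 − 27 = 0.875; seller burden = 27 − 25.875 = 1.125.

Buyers bear $0.875, sellers bear $1.125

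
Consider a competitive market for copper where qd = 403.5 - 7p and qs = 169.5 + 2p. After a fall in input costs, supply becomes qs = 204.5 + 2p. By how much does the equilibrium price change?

Δp = -35/9

Original equilibrium: p* = 26, q* = 221.5.
New equilibrium: 403.5 - 7p = 204.5 + 2p, so 199 = 9p and p' = 199/9; q' = 403.5 − 7(199/9) = 4477/18.
Change in price: 199/9 − 26 = -35/9.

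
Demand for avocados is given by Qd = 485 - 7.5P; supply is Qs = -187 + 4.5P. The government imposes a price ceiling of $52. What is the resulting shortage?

Shortage = 48

Equilibrium price would be P* = 56, so the ceiling at 52 binds.
At P = 52: Qd = 485 − 7.5(52) = 95, Qs = -187 + 4.5(52) = 47.
Shortage = 95 − 47 = 48.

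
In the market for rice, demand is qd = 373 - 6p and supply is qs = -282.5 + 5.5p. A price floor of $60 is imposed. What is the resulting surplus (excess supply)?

Equilibrium price would be p* = 57, so the floor at 60 binds.
At p = 60: qd = 13, qs = 47.5.
Surplus = 47.5 − 13 = 34.5.

Surplus = 34.5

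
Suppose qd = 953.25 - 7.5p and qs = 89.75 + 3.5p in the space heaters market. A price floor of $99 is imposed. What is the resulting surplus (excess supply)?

Surplus = 225.5

Equilibrium price would be p* = 78.5, so the floor at 99 binds.
At p = 99: qd = 210.75, qs = 436.25.
Surplus = 436.25 − 210.75 = 225.5.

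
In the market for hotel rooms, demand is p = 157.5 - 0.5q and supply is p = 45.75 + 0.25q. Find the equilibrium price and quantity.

Set the two price expressions equal: 157.5 - 0.5q = 45.75 + 0.25q.
111.75 = 0.75q, so q* = 149.
p* = 157.5 − (0.5)(149) = 83.

p* = 83, q* = 149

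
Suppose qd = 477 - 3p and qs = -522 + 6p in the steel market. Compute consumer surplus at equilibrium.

Equilibrium: 477 - 3p = -522 + 6p gives p* = 111, q* = 144.
Demand choke price (qd = 0): p = 159.
CS = ½(159 − 111)(144) = 3456.

Consumer surplus = 3456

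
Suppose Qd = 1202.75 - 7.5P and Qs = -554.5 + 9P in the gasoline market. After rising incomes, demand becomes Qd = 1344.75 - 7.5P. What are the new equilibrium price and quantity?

P' = 7597/66, Q' = 5296/11

Original equilibrium: P* = 106.5, Q* = 404.
New equilibrium: 1344.75 - 7.5P = -554.5 + 9P, so 1899.25 = 16.5P and P' = 7597/66; Q' = 1344.75 − 7.5(7597/66) = 5296/11.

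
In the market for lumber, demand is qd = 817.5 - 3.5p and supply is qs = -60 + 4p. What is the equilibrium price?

Set qd = qs: 817.5 - 3.5p = -60 + 4p.
877.5 = 7.5p, so p* = 117.
q* = 817.5 − 3.5(117) = 408.

p* = 117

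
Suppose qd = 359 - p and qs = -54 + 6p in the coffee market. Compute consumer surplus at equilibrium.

Equilibrium: 359 - p = -54 + 6p gives p* = 59, q* = 300.
Demand choke price (qd = 0): p = 359.
CS = ½(359 − 59)(300) = 45000.

Consumer surplus = 45000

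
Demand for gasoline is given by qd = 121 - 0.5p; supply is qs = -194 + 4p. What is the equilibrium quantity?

q* = 86

Set qd = qs: 121 - 0.5p = -194 + 4p.
315 = 4.5p, so p* = 70.
q* = 121 − 0.5(70) = 86.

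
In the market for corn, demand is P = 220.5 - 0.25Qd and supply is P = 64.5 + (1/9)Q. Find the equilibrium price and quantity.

Set the two price expressions equal: 220.5 - 0.25Q = 64.5 + (1/9)Q.
156 = (13/36)Q, so Q* = 432.
P* = 220.5 − (0.25)(432) = 112.5.

P* = 112.5, Q* = 432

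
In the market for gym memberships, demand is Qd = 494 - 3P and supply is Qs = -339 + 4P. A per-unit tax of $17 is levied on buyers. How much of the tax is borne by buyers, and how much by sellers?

Buyers bear 68/7, sellers bear 51/7

Pre-tax equilibrium: P* = 119, Q* = 137.
Tax on buyers shifts demand to Qd = 494 − 3(P + 17) = 443 - 3P.
443 - 3P = -339 + 4P gives seller price Ps = 782/7; buyers pay Pb = 782/7 + 17 = 901/7.
New quantity: Q = 494 − 3(901/7) = 755/7.
Buyer burden = 901/7 − 119 = 68/7; seller burden = 119 − 782/7 = 51/7.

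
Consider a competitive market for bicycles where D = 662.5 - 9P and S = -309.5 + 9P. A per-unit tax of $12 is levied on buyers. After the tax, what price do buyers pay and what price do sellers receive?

Buyers pay $60, sellers receive $48

Pre-tax equilibrium: P* = 54, Q* = 176.5.
Tax on buyers shifts demand to D = 662.5 − 9(P + 12) = 554.5 - 9P.
554.5 - 9P = -309.5 + 9P gives seller price Ps = 48; buyers pay Pb = 48 + 12 = 60.
New quantity: Q = 662.5 − 9(60) = 122.5.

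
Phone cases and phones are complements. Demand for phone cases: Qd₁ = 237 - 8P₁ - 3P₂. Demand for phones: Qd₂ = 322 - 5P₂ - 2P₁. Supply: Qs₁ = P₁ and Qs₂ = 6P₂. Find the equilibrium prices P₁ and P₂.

Market 1: 237 - 8P₁ - 3P₂ = P₁ → 9P₁ + 3P₂ = 237.
Market 2: 11P₂ + 2P₁ = 322.
Eliminating P₂: 11×(1) − 3×(2) gives 93P₁ = 1641, so P₁ = 547/31.
Back-substitute into (2): P₂ = (322 − 2×547/31) / 11 = 808/31.

P₁ = 547/31, P₂ = 808/31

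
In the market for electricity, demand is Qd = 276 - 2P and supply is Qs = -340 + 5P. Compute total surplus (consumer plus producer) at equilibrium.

Total surplus = 3500

Equilibrium: 276 - 2P = -340 + 5P gives P* = 88, Q* = 100.
Demand choke price: P = 138; supply starts at P = 68.
CS = ½(138 − 88)(100) = 2500; PS = ½(88 − 68)(100) = 1000.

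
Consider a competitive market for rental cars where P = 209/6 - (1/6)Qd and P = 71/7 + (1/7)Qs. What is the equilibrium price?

Set the two price expressions equal: 209/6 - (1/6)Q = 71/7 + (1/7)Q.
1037/42 = (13/42)Q, so Q* = 1037/13.
P* = 209/6 − (1/6)(1037/13) = 280/13.

P* = 280/13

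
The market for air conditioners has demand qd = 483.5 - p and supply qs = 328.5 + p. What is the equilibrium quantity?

Set qd = qs: 483.5 - p = 328.5 + p.
155 = 2p, so p* = 77.5.
q* = 483.5 − 1(77.5) = 406.

q* = 406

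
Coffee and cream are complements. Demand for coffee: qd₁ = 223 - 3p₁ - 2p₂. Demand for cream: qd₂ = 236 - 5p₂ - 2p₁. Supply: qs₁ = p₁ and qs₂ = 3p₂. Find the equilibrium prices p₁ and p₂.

Market 1: 223 - 3p₁ - 2p₂ = p₁ → 4p₁ + 2p₂ = 223.
Market 2: 8p₂ + 2p₁ = 236.
Eliminating p₂: 8×(1) − 2×(2) gives 28p₁ = 1312, so p₁ = 328/7.
Back-substitute into (2): p₂ = (236 − 2×328/7) / 8 = 249/14.

p₁ = 328/7, p₂ = 249/14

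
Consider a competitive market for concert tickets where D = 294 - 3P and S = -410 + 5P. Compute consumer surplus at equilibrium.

Equilibrium: 294 - 3P = -410 + 5P gives P* = 88, Q* = 30.
Demand choke price (D = 0): P = 98.
CS = ½(98 − 88)(30) = 150.

Consumer surplus = 150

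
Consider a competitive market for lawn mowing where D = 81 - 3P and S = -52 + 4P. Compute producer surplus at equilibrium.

Producer surplus = 72

Equilibrium: 81 - 3P = -52 + 4P gives P* = 19, Q* = 24.
Supply starts at P = 13 (where S = 0).
PS = ½(19 − 13)(24) = 72.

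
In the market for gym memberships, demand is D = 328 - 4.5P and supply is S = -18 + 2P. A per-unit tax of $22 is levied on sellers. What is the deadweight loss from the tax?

Pre-tax equilibrium: P* = 692/13, Q* = 1150/13.
Tax on sellers shifts supply to S = -18 + 2(P − 22) = -62 + 2P.
328 - 4.5P = -62 + 2P gives buyer price Pb = 60; sellers receive Ps = 60 − 22 = 38.
New quantity: Q = 328 − 4.5(60) = 58.
DWL = ½ × 22 × (1150/13 − 58) = 4356/13.

Deadweight loss = 4356/13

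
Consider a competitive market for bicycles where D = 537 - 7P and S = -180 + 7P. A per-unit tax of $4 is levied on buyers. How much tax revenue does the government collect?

Pre-tax equilibrium: P* = 717/14, Q* = 178.5.
Tax on buyers shifts demand to D = 537 − 7(P + 4) = 509 - 7P.
509 - 7P = -180 + 7P gives seller price Ps = 689/14; buyers pay Pb = 689/14 + 4 = 745/14.
New quantity: Q = 537 − 7(745/14) = 164.5.
Revenue = 4 × 164.5 = 658.

Tax revenue = 658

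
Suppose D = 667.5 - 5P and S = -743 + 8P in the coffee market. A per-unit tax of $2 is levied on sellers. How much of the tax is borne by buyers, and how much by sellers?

Buyers bear 16/13, sellers bear 10/13

Pre-tax equilibrium: P* = 108.5, Q* = 125.
Tax on sellers shifts supply to S = -743 + 8(P − 2) = -759 + 8P.
667.5 - 5P = -759 + 8P gives buyer price Pb = 2853/26; sellers receive Ps = 2853/26 − 2 = 2801/26.
New quantity: Q = 667.5 − 5(2853/26) = 1545/13.
Buyer burden = 2853/26 − 108.5 = 16/13; seller burden = 108.5 − 2801/26 = 10/13.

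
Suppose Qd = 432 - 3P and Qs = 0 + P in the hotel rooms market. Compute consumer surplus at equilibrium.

Consumer surplus = 1944

Equilibrium: 432 - 3P = 0 + P gives P* = 108, Q* = 108.
Demand choke price (Qd = 0): P = 144.
CS = ½(144 − 108)(108) = 1944.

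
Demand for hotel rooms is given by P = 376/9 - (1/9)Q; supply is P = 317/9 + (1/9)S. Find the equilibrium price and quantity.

Set the two price expressions equal: 376/9 - (1/9)Q = 317/9 + (1/9)Q.
59/9 = (2/9)Q, so Q* = 29.5.
P* = 376/9 − (1/9)(29.5) = 38.5.

P* = 38.5, Q* = 29.5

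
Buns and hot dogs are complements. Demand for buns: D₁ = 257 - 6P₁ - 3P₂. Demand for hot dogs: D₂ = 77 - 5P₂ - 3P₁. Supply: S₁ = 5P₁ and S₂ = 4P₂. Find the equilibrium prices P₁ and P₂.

P₁ = 347/15, P₂ = 38/45

Market 1: 257 - 6P₁ - 3P₂ = 5P₁ → 11P₁ + 3P₂ = 257.
Market 2: 9P₂ + 3P₁ = 77.
Eliminating P₂: 9×(1) − 3×(2) gives 90P₁ = 2082, so P₁ = 347/15.
Back-substitute into (2): P₂ = (77 − 3×347/15) / 9 = 38/45.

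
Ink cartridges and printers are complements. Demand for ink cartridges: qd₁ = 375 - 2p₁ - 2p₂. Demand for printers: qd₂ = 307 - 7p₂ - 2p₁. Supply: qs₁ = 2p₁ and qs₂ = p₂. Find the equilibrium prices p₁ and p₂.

Market 1: 375 - 2p₁ - 2p₂ = 2p₁ → 4p₁ + 2p₂ = 375.
Market 2: 8p₂ + 2p₁ = 307.
Eliminating p₂: 8×(1) − 2×(2) gives 28p₁ = 2386, so p₁ = 1193/14.
Back-substitute into (2): p₂ = (307 − 2×1193/14) / 8 = 239/14.

p₁ = 1193/14, p₂ = 239/14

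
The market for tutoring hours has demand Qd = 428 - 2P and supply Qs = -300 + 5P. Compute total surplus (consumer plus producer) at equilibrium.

Equilibrium: 428 - 2P = -300 + 5P gives P* = 104, Q* = 220.
Demand choke price: P = 214; supply starts at P = 60.
CS = ½(214 − 104)(220) = 12100; PS = ½(104 − 60)(220) = 4840.

Total surplus = 16940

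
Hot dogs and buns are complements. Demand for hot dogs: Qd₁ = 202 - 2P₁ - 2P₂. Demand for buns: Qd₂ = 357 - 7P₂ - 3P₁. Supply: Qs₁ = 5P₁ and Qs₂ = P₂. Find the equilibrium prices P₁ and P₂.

P₁ = 18.04, P₂ = 37.86

Market 1: 202 - 2P₁ - 2P₂ = 5P₁ → 7P₁ + 2P₂ = 202.
Market 2: 8P₂ + 3P₁ = 357.
Eliminating P₂: 8×(1) − 2×(2) gives 50P₁ = 902, so P₁ = 18.04.
Back-substitute into (2): P₂ = (357 − 3×18.04) / 8 = 37.86.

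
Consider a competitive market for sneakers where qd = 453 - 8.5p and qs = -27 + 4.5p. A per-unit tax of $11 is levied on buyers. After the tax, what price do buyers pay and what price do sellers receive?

Pre-tax equilibrium: p* = 480/13, q* = 1809/13.
Tax on buyers shifts demand to qd = 453 − 8.5(p + 11) = 359.5 - 8.5p.
359.5 - 8.5p = -27 + 4.5p gives seller price ps = 773/26; buyers pay pb = 773/26 + 11 = 1059/26.
New quantity: q = 453 − 8.5(1059/26) = 5553/52.

Buyers pay 1059/26, sellers receive 773/26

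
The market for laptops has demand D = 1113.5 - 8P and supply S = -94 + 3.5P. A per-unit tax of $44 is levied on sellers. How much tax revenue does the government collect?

Tax revenue = 168366/23

Pre-tax equilibrium: P* = 105, Q* = 273.5.
Tax on sellers shifts supply to S = -94 + 3.5(P − 44) = -248 + 3.5P.
1113.5 - 8P = -248 + 3.5P gives buyer price Pb = 2723/23; sellers receive Ps = 2723/23 − 44 = 1711/23.
New quantity: Q = 1113.5 − 8(2723/23) = 7653/46.
Revenue = 44 × 7653/46 = 168366/23.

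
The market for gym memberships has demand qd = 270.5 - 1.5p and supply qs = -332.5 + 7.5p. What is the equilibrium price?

p* = 67

Set qd = qs: 270.5 - 1.5p = -332.5 + 7.5p.
603 = 9p, so p* = 67.
q* = 270.5 − 1.5(67) = 170.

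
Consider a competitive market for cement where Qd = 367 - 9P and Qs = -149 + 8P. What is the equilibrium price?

P* = 516/17

Set Qd = Qs: 367 - 9P = -149 + 8P.
516 = 17P, so P* = 516/17.
Q* = 367 − 9(516/17) = 1595/17.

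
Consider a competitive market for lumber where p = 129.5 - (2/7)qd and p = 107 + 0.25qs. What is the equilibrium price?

Set the two price expressions equal: 129.5 - (2/7)q = 107 + 0.25q.
22.5 = (15/28)q, so q* = 42.
p* = 129.5 − (2/7)(42) = 117.5.

p* = 117.5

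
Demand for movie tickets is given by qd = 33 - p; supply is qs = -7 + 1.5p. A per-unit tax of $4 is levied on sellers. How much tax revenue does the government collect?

Pre-tax equilibrium: p* = 16, q* = 17.
Tax on sellers shifts supply to qs = -7 + 1.5(p − 4) = -13 + 1.5p.
33 - p = -13 + 1.5p gives buyer price pb = 18.4; sellers receive ps = 18.4 − 4 = 14.4.
New quantity: q = 33 − 1(18.4) = 14.6.
Revenue = 4 × 14.6 = 58.4.

Tax revenue = 58.4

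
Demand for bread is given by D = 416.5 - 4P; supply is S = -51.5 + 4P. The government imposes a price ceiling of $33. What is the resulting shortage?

Shortage = 204

Equilibrium price would be P* = 58.5, so the ceiling at 33 binds.
At P = 33: D = 416.5 − 4(33) = 284.5, S = -51.5 + 4(33) = 80.5.
Shortage = 284.5 − 80.5 = 204.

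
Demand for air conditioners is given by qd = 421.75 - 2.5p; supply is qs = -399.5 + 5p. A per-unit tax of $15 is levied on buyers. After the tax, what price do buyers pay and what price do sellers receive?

Pre-tax equilibrium: p* = 109.5, q* = 148.
Tax on buyers shifts demand to qd = 421.75 − 2.5(p + 15) = 384.25 - 2.5p.
384.25 - 2.5p = -399.5 + 5p gives seller price ps = 104.5; buyers pay pb = 104.5 + 15 = 119.5.
New quantity: q = 421.75 − 2.5(119.5) = 123.

Buyers pay $119.5, sellers receive $104.5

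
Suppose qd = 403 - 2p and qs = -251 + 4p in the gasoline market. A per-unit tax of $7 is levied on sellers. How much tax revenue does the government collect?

Tax revenue = 3689/3

Pre-tax equilibrium: p* = 109, q* = 185.
Tax on sellers shifts supply to qs = -251 + 4(p − 7) = -279 + 4p.
403 - 2p = -279 + 4p gives buyer price pb = 341/3; sellers receive ps = 341/3 − 7 = 320/3.
New quantity: q = 403 − 2(341/3) = 527/3.
Revenue = 7 × 527/3 = 3689/3.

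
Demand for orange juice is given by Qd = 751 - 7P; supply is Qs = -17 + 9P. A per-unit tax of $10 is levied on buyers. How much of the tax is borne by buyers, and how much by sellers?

Buyers bear $5.625, sellers bear $4.375

Pre-tax equilibrium: P* = 48, Q* = 415.
Tax on buyers shifts demand to Qd = 751 − 7(P + 10) = 681 - 7P.
681 - 7P = -17 + 9P gives seller price Ps = 43.625; buyers pay Pb = 43.625 + 10 = 53.625.
New quantity: Q = 751 − 7(53.625) = 375.625.
Buyer burden = 53.625 − 48 = 5.625; seller burden = 48 − 43.625 = 4.375.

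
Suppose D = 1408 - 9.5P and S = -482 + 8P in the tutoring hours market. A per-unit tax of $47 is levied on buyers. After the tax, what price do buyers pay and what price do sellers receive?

Buyers pay 4532/35, sellers receive 2887/35

Pre-tax equilibrium: P* = 108, Q* = 382.
Tax on buyers shifts demand to D = 1408 − 9.5(P + 47) = 961.5 - 9.5P.
961.5 - 9.5P = -482 + 8P gives seller price Ps = 2887/35; buyers pay Pb = 2887/35 + 47 = 4532/35.
New quantity: Q = 1408 − 9.5(4532/35) = 6226/35.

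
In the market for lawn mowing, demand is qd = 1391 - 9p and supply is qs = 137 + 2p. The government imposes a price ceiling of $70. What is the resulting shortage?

Shortage = 484

Equilibrium price would be p* = 114, so the ceiling at 70 binds.
At p = 70: qd = 1391 − 9(70) = 761, qs = 137 + 2(70) = 277.
Shortage = 761 − 277 = 484.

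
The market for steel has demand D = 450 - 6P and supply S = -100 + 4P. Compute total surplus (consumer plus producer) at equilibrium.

Equilibrium: 450 - 6P = -100 + 4P gives P* = 55, Q* = 120.
Demand choke price: P = 75; supply starts at P = 25.
CS = ½(75 − 55)(120) = 1200; PS = ½(55 − 25)(120) = 1800.

Total surplus = 3000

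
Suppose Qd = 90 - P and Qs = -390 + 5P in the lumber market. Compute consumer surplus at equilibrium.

Equilibrium: 90 - P = -390 + 5P gives P* = 80, Q* = 10.
Demand choke price (Qd = 0): P = 90.
CS = ½(90 − 80)(10) = 50.

Consumer surplus = 50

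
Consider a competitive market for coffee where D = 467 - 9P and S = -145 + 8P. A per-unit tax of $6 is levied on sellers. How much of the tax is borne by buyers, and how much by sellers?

Pre-tax equilibrium: P* = 36, Q* = 143.
Tax on sellers shifts supply to S = -145 + 8(P − 6) = -193 + 8P.
467 - 9P = -193 + 8P gives buyer price Pb = 660/17; sellers receive Ps = 660/17 − 6 = 558/17.
New quantity: Q = 467 − 9(660/17) = 1999/17.
Buyer burden = 660/17 − 36 = 48/17; seller burden = 36 − 558/17 = 54/17.

Buyers bear 48/17, sellers bear 54/17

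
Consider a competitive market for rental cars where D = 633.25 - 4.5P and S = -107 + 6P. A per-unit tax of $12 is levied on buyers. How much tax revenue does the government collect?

Pre-tax equilibrium: P* = 70.5, Q* = 316.
Tax on buyers shifts demand to D = 633.25 − 4.5(P + 12) = 579.25 - 4.5P.
579.25 - 4.5P = -107 + 6P gives seller price Ps = 915/14; buyers pay Pb = 915/14 + 12 = 1083/14.
New quantity: Q = 633.25 − 4.5(1083/14) = 1996/7.
Revenue = 12 × 1996/7 = 23952/7.

Tax revenue = 23952/7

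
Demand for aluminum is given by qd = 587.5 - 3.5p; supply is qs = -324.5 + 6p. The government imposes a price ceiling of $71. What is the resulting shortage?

Equilibrium price would be p* = 96, so the ceiling at 71 binds.
At p = 71: qd = 587.5 − 3.5(71) = 339, qs = -324.5 + 6(71) = 101.5.
Shortage = 339 − 101.5 = 237.5.

Shortage = 237.5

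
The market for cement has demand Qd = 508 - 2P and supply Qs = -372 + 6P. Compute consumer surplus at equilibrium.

Consumer surplus = 20736

Equilibrium: 508 - 2P = -372 + 6P gives P* = 110, Q* = 288.
Demand choke price (Qd = 0): P = 254.
CS = ½(254 − 110)(288) = 20736.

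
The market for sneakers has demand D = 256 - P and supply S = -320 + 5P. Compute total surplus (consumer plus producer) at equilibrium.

Total surplus = 15360

Equilibrium: 256 - P = -320 + 5P gives P* = 96, Q* = 160.
Demand choke price: P = 256; supply starts at P = 64.
CS = ½(256 − 96)(160) = 12800; PS = ½(96 − 64)(160) = 2560.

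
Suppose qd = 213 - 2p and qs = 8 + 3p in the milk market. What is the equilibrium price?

p* = 41

Set qd = qs: 213 - 2p = 8 + 3p.
205 = 5p, so p* = 41.
q* = 213 − 2(41) = 131.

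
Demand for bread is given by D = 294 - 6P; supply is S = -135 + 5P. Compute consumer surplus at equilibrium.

Consumer surplus = 300

Equilibrium: 294 - 6P = -135 + 5P gives P* = 39, Q* = 60.
Demand choke price (D = 0): P = 49.
CS = ½(49 − 39)(60) = 300.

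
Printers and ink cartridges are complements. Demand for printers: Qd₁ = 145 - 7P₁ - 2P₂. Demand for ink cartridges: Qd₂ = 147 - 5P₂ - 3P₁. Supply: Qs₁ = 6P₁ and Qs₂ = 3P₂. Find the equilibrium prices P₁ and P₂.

P₁ = 433/49, P₂ = 738/49

Market 1: 145 - 7P₁ - 2P₂ = 6P₁ → 13P₁ + 2P₂ = 145.
Market 2: 8P₂ + 3P₁ = 147.
Eliminating P₂: 8×(1) − 2×(2) gives 98P₁ = 866, so P₁ = 433/49.
Back-substitute into (2): P₂ = (147 − 3×433/49) / 8 = 738/49.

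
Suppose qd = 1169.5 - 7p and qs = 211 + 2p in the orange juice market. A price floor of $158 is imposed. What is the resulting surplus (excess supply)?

Equilibrium price would be p* = 106.5, so the floor at 158 binds.
At p = 158: qd = 63.5, qs = 527.
Surplus = 527 − 63.5 = 463.5.

Surplus = 463.5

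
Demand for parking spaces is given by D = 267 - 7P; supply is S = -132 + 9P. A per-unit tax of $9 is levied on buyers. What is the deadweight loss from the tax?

Deadweight loss = 159.46875

Pre-tax equilibrium: P* = 24.9375, Q* = 92.4375.
Tax on buyers shifts demand to D = 267 − 7(P + 9) = 204 - 7P.
204 - 7P = -132 + 9P gives seller price Ps = 21; buyers pay Pb = 21 + 9 = 30.
New quantity: Q = 267 − 7(30) = 57.
DWL = ½ × 9 × (92.4375 − 57) = 159.46875.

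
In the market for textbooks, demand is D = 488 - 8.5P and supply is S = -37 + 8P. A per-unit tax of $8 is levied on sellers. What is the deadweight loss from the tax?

Pre-tax equilibrium: P* = 350/11, Q* = 2393/11.
Tax on sellers shifts supply to S = -37 + 8(P − 8) = -101 + 8P.
488 - 8.5P = -101 + 8P gives buyer price Pb = 1178/33; sellers receive Ps = 1178/33 − 8 = 914/33.
New quantity: Q = 488 − 8.5(1178/33) = 6091/33.
DWL = ½ × 8 × (2393/11 − 6091/33) = 4352/33.

Deadweight loss = 4352/33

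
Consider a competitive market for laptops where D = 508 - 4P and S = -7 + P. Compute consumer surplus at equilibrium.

Equilibrium: 508 - 4P = -7 + P gives P* = 103, Q* = 96.
Demand choke price (D = 0): P = 127.
CS = ½(127 − 103)(96) = 1152.

Consumer surplus = 1152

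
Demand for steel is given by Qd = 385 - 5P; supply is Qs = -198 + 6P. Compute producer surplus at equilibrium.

Equilibrium: 385 - 5P = -198 + 6P gives P* = 53, Q* = 120.
Supply starts at P = 33 (where Qs = 0).
PS = ½(53 − 33)(120) = 1200.

Producer surplus = 1200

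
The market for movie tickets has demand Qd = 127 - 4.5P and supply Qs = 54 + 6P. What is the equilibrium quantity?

Q* = 670/7

Set Qd = Qs: 127 - 4.5P = 54 + 6P.
73 = 10.5P, so P* = 146/21.
Q* = 127 − 4.5(146/21) = 670/7.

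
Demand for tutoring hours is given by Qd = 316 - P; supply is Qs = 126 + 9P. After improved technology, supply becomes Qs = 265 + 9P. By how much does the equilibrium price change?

ΔP = -13.9

Original equilibrium: P* = 19, Q* = 297.
New equilibrium: 316 - P = 265 + 9P, so 51 = 10P and P' = 5.1; Q' = 316 − 1(5.1) = 310.9.
Change in price: 5.1 − 19 = -13.9.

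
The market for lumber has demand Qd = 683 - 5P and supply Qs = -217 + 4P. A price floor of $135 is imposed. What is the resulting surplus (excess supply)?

Surplus = 315

Equilibrium price would be P* = 100, so the floor at 135 binds.
At P = 135: Qd = 8, Qs = 323.
Surplus = 323 − 8 = 315.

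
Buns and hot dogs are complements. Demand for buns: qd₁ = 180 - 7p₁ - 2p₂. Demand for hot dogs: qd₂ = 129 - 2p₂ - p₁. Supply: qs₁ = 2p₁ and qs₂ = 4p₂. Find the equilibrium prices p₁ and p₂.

p₁ = 411/26, p₂ = 981/52

Market 1: 180 - 7p₁ - 2p₂ = 2p₁ → 9p₁ + 2p₂ = 180.
Market 2: 6p₂ + p₁ = 129.
Eliminating p₂: 6×(1) − 2×(2) gives 52p₁ = 822, so p₁ = 411/26.
Back-substitute into (2): p₂ = (129 − 1×411/26) / 6 = 981/52.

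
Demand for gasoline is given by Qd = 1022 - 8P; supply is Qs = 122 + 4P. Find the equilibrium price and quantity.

Set Qd = Qs: 1022 - 8P = 122 + 4P.
900 = 12P, so P* = 75.
Q* = 1022 − 8(75) = 422.

P* = 75, Q* = 422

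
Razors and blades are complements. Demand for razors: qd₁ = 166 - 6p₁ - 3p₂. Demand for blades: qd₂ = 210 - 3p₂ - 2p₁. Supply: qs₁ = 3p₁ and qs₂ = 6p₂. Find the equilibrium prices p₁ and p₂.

p₁ = 11.52, p₂ = 1558/75

Market 1: 166 - 6p₁ - 3p₂ = 3p₁ → 9p₁ + 3p₂ = 166.
Market 2: 9p₂ + 2p₁ = 210.
Eliminating p₂: 9×(1) − 3×(2) gives 75p₁ = 864, so p₁ = 11.52.
Back-substitute into (2): p₂ = (210 − 2×11.52) / 9 = 1558/75.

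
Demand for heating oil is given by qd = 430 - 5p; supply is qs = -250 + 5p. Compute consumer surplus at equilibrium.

Equilibrium: 430 - 5p = -250 + 5p gives p* = 68, q* = 90.
Demand choke price (qd = 0): p = 86.
CS = ½(86 − 68)(90) = 810.

Consumer surplus = 810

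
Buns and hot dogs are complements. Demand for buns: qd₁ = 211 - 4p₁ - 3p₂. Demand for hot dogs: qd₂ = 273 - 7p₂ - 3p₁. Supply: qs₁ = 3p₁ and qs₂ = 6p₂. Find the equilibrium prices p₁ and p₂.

Market 1: 211 - 4p₁ - 3p₂ = 3p₁ → 7p₁ + 3p₂ = 211.
Market 2: 13p₂ + 3p₁ = 273.
Eliminating p₂: 13×(1) − 3×(2) gives 82p₁ = 1924, so p₁ = 962/41.
Back-substitute into (2): p₂ = (273 − 3×962/41) / 13 = 639/41.

p₁ = 962/41, p₂ = 639/41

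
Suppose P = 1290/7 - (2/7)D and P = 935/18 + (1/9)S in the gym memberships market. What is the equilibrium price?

Set the two price expressions equal: 1290/7 - (2/7)Q = 935/18 + (1/9)Q.
16675/126 = (25/63)Q, so Q* = 333.5.
P* = 1290/7 − (2/7)(333.5) = 89.

P* = 89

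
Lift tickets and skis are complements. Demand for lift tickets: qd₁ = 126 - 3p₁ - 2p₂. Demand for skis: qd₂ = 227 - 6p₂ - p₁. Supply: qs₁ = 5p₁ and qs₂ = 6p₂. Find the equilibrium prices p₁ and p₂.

p₁ = 529/47, p₂ = 845/47

Market 1: 126 - 3p₁ - 2p₂ = 5p₁ → 8p₁ + 2p₂ = 126.
Market 2: 12p₂ + p₁ = 227.
Eliminating p₂: 12×(1) − 2×(2) gives 94p₁ = 1058, so p₁ = 529/47.
Back-substitute into (2): p₂ = (227 − 1×529/47) / 12 = 845/47.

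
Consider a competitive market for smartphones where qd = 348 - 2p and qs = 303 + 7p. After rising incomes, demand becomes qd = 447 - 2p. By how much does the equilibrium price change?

Δp = 11

Original equilibrium: p* = 5, q* = 338.
New equilibrium: 447 - 2p = 303 + 7p, so 144 = 9p and p' = 16; q' = 447 − 2(16) = 415.
Change in price: 16 − 5 = 11.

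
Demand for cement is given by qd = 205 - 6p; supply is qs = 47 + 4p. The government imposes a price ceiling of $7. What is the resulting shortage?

Equilibrium price would be p* = 15.8, so the ceiling at 7 binds.
At p = 7: qd = 205 − 6(7) = 163, qs = 47 + 4(7) = 75.
Shortage = 163 − 75 = 88.

Shortage = 88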